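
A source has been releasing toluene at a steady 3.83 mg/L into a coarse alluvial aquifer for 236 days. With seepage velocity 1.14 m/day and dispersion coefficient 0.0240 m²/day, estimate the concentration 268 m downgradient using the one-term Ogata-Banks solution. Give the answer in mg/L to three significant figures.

2.38 mg/L

For a continuous step input, C/C₀ ≈ ½·erfc((x−vt)/(2√(Dt))).
vt = 1.14 × 236 = 269.04 m and 2√(Dt) = 2√(0.0240 × 236) = 4.760 m.
Argument (x−vt)/(2√(Dt)) = (268 − 269.04)/4.760 = -0.2185; ½·erfc(-0.2185) = 0.6213.
C = 3.83 × 0.6213 = 2.38 mg/L.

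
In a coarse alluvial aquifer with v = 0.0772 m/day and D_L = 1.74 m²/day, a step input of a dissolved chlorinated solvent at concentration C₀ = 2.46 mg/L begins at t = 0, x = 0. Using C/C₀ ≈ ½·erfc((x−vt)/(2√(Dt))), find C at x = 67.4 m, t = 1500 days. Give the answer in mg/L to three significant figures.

For a continuous step input, C/C₀ ≈ ½·erfc((x−vt)/(2√(Dt))).
vt = 0.0772 × 1500 = 115.8 m and 2√(Dt) = 2√(1.74 × 1500) = 102.2 m.
Argument (x−vt)/(2√(Dt)) = (67.4 − 115.8)/102.2 = -0.4736; ½·erfc(-0.4736) = 0.7485.
C = 2.46 × 0.7485 = 1.84 mg/L.

1.84 mg/L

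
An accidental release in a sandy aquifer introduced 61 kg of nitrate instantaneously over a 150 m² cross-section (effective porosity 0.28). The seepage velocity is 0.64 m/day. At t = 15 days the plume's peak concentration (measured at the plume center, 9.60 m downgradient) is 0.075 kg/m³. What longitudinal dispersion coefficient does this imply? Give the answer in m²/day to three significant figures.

At the plume center C_max = M/(n_e·A·√(4πDt)), so D = M²/(4πt·(n_e·A·C_max)²).
n_e·A·C_max = 0.28 × 150 × 0.075 = 3.150 kg/m.
D = 61²/(4π × 15 × 3.150²) = 1.99 m²/day.

1.99 m²/day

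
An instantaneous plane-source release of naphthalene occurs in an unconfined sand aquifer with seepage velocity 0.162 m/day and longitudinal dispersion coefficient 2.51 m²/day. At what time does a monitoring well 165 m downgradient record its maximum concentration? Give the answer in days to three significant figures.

927 days

For the 1D instantaneous-source solution, setting ∂C/∂t = 0 at fixed x gives v²t² + 2Dt − x² = 0, so t = (√(D² + v²x²) − D)/v².
√(D² + v²x²) = √(2.51² + 0.162² × 165²) = 26.85; v² = 0.026244.
t = (26.85 − 2.51)/0.026244 = 927 days (vs. the pure-advection estimate x/v = 1020 d).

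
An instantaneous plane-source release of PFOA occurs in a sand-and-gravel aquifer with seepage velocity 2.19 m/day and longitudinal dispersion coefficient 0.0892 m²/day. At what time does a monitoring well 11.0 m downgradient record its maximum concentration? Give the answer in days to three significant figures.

5.00 days

For the 1D instantaneous-source solution, setting ∂C/∂t = 0 at fixed x gives v²t² + 2Dt − x² = 0, so t = (√(D² + v²x²) − D)/v².
√(D² + v²x²) = √(0.0892² + 2.19² × 11.0²) = 24.09; v² = 4.7961.
t = (24.09 − 0.0892)/4.7961 = 5.00 days (vs. the pure-advection estimate x/v = 5.02 d).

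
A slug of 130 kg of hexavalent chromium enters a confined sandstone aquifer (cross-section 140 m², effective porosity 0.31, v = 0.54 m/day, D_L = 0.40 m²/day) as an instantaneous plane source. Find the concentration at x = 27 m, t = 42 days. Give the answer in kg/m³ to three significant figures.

For an instantaneous plane source, C(x,t) = M/(n_e·A·√(4πDt)) · exp(−(x−vt)²/(4Dt)), with n_e·A the pore (flow) area.
Plume center vt = 0.54 × 42 = 22.68 m, so the well at 27 m is 4.32 m downgradient of the peak.
√(4πDt) = 14.53 m, giving peak height M/(n_e·A·√(4πDt)) = 130/(0.31 × 140 × 14.53) = 0.2062 kg/m³.
(x−vt)²/(4Dt) = (4.32)²/(4 × 0.40 × 42) = 0.2777; exp(−0.2777) = 0.7575.
C = 0.2062 × 0.7575 = 0.156 kg/m³.

0.156 kg/m³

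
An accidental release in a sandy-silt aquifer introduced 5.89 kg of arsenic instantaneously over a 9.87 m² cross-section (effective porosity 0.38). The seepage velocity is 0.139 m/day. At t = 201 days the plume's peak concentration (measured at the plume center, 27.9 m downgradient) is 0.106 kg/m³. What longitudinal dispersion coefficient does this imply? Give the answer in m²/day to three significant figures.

0.0869 m²/day

At the plume center C_max = M/(n_e·A·√(4πDt)), so D = M²/(4πt·(n_e·A·C_max)²).
n_e·A·C_max = 0.38 × 9.87 × 0.106 = 0.3976 kg/m.
D = 5.89²/(4π × 201 × 0.3976²) = 0.0869 m²/day.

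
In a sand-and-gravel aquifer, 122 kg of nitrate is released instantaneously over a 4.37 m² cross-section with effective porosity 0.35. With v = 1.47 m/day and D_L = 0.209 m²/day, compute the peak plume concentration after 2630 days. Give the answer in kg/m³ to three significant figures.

The peak of an instantaneous 1D plume sits at x = vt; there the Gaussian factor is 1 and C_max = M/(n_e·A·√(4πDt)), where n_e·A is the pore area the mass is dissolved in.
√(4πDt) = √(4π × 0.209 × 2630) = 83.11 m, so C_max = 122/(0.35 × 4.37 × 83.11) = 0.960 kg/m³.

0.960 kg/m³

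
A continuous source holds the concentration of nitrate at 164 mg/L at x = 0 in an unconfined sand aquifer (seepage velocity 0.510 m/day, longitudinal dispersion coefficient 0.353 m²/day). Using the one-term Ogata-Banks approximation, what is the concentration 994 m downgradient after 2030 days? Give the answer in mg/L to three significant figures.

141 mg/L

For a continuous step input, C/C₀ ≈ ½·erfc((x−vt)/(2√(Dt))).
vt = 0.510 × 2030 = 1035.3 m and 2√(Dt) = 2√(0.353 × 2030) = 53.54 m.
Argument (x−vt)/(2√(Dt)) = (994 − 1035.3)/53.54 = -0.7714; ½·erfc(-0.7714) = 0.8623.
C = 164 × 0.8623 = 141 mg/L.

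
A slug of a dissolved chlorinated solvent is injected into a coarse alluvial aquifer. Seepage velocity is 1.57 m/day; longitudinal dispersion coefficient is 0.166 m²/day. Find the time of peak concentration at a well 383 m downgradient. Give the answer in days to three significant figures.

244 days

For the 1D instantaneous-source solution, setting ∂C/∂t = 0 at fixed x gives v²t² + 2Dt − x² = 0, so t = (√(D² + v²x²) − D)/v².
√(D² + v²x²) = √(0.166² + 1.57² × 383²) = 601.3; v² = 2.4649.
t = (601.3 − 0.166)/2.4649 = 244 days (vs. the pure-advection estimate x/v = 244 d).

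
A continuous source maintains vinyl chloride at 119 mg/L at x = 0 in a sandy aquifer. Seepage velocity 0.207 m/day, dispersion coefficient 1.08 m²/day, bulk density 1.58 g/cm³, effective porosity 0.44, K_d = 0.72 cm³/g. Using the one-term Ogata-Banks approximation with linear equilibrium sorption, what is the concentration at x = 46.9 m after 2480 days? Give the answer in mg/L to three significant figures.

Retardation factor R = 1 + ρ_b·K_d/n = 1 + 1.58 × 0.72/0.44 = 3.585.
Sorption retards both mechanisms: v_R = v/R = 0.05774 m/day, D_R = D/R = 0.3013 m²/day.
v_R·t = 0.05774 × 2480 = 143.1952 m; 2√(D_R t) = 54.67 m; argument = (46.9 − 143.1952)/54.67 = -1.761.
C = C₀ × ½·erfc(-1.761) = 119 × 0.9936 = 118 mg/L.

118 mg/L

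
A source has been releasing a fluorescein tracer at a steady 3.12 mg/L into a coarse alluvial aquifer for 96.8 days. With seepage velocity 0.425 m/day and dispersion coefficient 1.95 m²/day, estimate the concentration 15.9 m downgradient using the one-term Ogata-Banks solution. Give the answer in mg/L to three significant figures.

2.82 mg/L

For a continuous step input, C/C₀ ≈ ½·erfc((x−vt)/(2√(Dt))).
vt = 0.425 × 96.8 = 41.14 m and 2√(Dt) = 2√(1.95 × 96.8) = 27.48 m.
Argument (x−vt)/(2√(Dt)) = (15.9 − 41.14)/27.48 = -0.9185; ½·erfc(-0.9185) = 0.9030.
C = 3.12 × 0.9030 = 2.82 mg/L.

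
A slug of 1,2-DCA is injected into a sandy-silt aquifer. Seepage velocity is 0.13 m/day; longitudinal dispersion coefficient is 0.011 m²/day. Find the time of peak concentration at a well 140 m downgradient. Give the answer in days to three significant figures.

1080 days

For the 1D instantaneous-source solution, setting ∂C/∂t = 0 at fixed x gives v²t² + 2Dt − x² = 0, so t = (√(D² + v²x²) − D)/v².
√(D² + v²x²) = √(0.011² + 0.13² × 140²) = 18.20; v² = 0.0169.
t = (18.20 − 0.011)/0.0169 = 1080 days (vs. the pure-advection estimate x/v = 1080 d).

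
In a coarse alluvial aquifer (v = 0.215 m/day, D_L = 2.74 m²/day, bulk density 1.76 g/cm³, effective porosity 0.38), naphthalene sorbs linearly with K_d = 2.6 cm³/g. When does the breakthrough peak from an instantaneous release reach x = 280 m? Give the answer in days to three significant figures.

Retardation factor R = 1 + ρ_b·K_d/n = 1 + 1.76 × 2.6/0.38 = 13.04.
Sorption retards both mechanisms: v_R = v/R = 0.01649 m/day, D_R = D/R = 0.2101 m²/day.
Peak time from v_R²t² + 2D_R t − x² = 0: t = (√(D_R² + v_R²x²) − D_R)/v_R².
√(D_R² + v_R²x²) = √(0.2101² + 0.01649² × 280²) = 4.622; v_R² = 0.0002719.
t = (4.622 − 0.2101)/0.0002719 = 16200 days.

16200 days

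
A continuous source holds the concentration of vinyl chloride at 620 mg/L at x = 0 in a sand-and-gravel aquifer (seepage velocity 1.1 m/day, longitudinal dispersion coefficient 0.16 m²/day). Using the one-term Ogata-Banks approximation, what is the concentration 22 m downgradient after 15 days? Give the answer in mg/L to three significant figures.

For a continuous step input, C/C₀ ≈ ½·erfc((x−vt)/(2√(Dt))).
vt = 1.1 × 15 = 16.5 m and 2√(Dt) = 2√(0.16 × 15) = 3.098 m.
Argument (x−vt)/(2√(Dt)) = (22 − 16.5)/3.098 = 1.775; ½·erfc(1.775) = 0.006033.
C = 620 × 0.006033 = 3.74 mg/L.

3.74 mg/L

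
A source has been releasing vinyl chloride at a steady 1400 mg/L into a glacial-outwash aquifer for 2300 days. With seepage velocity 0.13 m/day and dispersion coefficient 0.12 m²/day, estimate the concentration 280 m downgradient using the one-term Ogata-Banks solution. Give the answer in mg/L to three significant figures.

1110 mg/L

For a continuous step input, C/C₀ ≈ ½·erfc((x−vt)/(2√(Dt))).
vt = 0.13 × 2300 = 299 m and 2√(Dt) = 2√(0.12 × 2300) = 33.23 m.
Argument (x−vt)/(2√(Dt)) = (280 − 299)/33.23 = -0.5718; ½·erfc(-0.5718) = 0.7906.
C = 1400 × 0.7906 = 1110 mg/L.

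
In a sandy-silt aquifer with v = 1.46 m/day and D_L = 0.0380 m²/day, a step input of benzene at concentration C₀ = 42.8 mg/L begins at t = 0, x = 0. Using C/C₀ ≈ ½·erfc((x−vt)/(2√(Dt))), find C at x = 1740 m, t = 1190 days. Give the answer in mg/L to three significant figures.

16.8 mg/L

For a continuous step input, C/C₀ ≈ ½·erfc((x−vt)/(2√(Dt))).
vt = 1.46 × 1190 = 1737.4 m and 2√(Dt) = 2√(0.0380 × 1190) = 13.45 m.
Argument (x−vt)/(2√(Dt)) = (1740 − 1737.4)/13.45 = 0.1933; ½·erfc(0.1933) = 0.3923.
C = 42.8 × 0.3923 = 16.8 mg/L.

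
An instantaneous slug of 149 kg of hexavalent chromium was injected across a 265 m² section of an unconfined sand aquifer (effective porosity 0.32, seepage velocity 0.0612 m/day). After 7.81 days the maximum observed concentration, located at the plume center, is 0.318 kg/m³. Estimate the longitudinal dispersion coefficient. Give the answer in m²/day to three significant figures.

0.311 m²/day

At the plume center C_max = M/(n_e·A·√(4πDt)), so D = M²/(4πt·(n_e·A·C_max)²).
n_e·A·C_max = 0.32 × 265 × 0.318 = 26.97 kg/m.
D = 149²/(4π × 7.81 × 26.97²) = 0.311 m²/day.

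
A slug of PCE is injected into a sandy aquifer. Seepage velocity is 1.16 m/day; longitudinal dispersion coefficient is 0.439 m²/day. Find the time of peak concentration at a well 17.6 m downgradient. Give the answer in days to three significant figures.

For the 1D instantaneous-source solution, setting ∂C/∂t = 0 at fixed x gives v²t² + 2Dt − x² = 0, so t = (√(D² + v²x²) − D)/v².
√(D² + v²x²) = √(0.439² + 1.16² × 17.6²) = 20.42; v² = 1.3456.
t = (20.42 − 0.439)/1.3456 = 14.8 days (vs. the pure-advection estimate x/v = 15.2 d).

14.8 days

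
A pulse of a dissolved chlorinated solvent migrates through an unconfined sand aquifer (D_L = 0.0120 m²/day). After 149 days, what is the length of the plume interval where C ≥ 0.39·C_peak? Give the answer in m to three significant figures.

5.19 m

The plume is Gaussian with σ = √(2Dt) = √(2 × 0.0120 × 149) = 1.891 m.
C/C_peak = exp(−Δx²/(2σ²)) = 0.39 ⇒ Δx = σ·√(−2 ln 0.39) = 1.891 × 1.372 = 2.594 m.
Width = 2Δx = 5.19 m.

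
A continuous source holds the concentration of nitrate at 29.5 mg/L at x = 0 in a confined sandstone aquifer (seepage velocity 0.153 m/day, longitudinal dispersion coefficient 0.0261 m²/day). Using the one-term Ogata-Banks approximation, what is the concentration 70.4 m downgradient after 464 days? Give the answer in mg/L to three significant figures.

16.2 mg/L

For a continuous step input, C/C₀ ≈ ½·erfc((x−vt)/(2√(Dt))).
vt = 0.153 × 464 = 70.992 m and 2√(Dt) = 2√(0.0261 × 464) = 6.960 m.
Argument (x−vt)/(2√(Dt)) = (70.4 − 70.992)/6.960 = -0.08506; ½·erfc(-0.08506) = 0.5479.
C = 29.5 × 0.5479 = 16.2 mg/L.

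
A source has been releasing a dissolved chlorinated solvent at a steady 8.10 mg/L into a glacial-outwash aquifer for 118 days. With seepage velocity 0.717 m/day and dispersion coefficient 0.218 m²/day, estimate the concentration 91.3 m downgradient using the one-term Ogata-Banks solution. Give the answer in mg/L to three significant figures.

For a continuous step input, C/C₀ ≈ ½·erfc((x−vt)/(2√(Dt))).
vt = 0.717 × 118 = 84.606 m and 2√(Dt) = 2√(0.218 × 118) = 10.14 m.
Argument (x−vt)/(2√(Dt)) = (91.3 − 84.606)/10.14 = 0.6602; ½·erfc(0.6602) = 0.1752.
C = 8.10 × 0.1752 = 1.42 mg/L.

1.42 mg/L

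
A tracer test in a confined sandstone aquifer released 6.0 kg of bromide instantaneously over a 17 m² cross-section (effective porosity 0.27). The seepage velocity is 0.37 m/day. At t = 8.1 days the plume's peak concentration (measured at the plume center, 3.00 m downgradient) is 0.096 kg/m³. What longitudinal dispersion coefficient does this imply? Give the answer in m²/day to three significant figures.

1.82 m²/day

At the plume center C_max = M/(n_e·A·√(4πDt)), so D = M²/(4πt·(n_e·A·C_max)²).
n_e·A·C_max = 0.27 × 17 × 0.096 = 0.4406 kg/m.
D = 6.0²/(4π × 8.1 × 0.4406²) = 1.82 m²/day.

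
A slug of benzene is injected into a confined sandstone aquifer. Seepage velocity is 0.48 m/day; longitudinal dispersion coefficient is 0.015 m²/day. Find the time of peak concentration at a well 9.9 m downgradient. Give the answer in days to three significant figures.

20.6 days

For the 1D instantaneous-source solution, setting ∂C/∂t = 0 at fixed x gives v²t² + 2Dt − x² = 0, so t = (√(D² + v²x²) − D)/v².
√(D² + v²x²) = √(0.015² + 0.48² × 9.9²) = 4.752; v² = 0.2304.
t = (4.752 − 0.015)/0.2304 = 20.6 days (vs. the pure-advection estimate x/v = 20.6 d).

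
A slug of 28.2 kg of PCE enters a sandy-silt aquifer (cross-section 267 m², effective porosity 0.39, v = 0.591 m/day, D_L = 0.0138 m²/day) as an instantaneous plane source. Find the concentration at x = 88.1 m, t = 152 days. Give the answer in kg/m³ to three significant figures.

For an instantaneous plane source, C(x,t) = M/(n_e·A·√(4πDt)) · exp(−(x−vt)²/(4Dt)), with n_e·A the pore (flow) area.
Plume center vt = 0.591 × 152 = 89.832 m, so the well at 88.1 m is 1.732 m upgradient of the peak.
√(4πDt) = 5.134 m, giving peak height M/(n_e·A·√(4πDt)) = 28.2/(0.39 × 267 × 5.134) = 0.05275 kg/m³.
(x−vt)²/(4Dt) = (-1.732)²/(4 × 0.0138 × 152) = 0.3575; exp(−0.3575) = 0.6994.
C = 0.05275 × 0.6994 = 0.0369 kg/m³.

0.0369 kg/m³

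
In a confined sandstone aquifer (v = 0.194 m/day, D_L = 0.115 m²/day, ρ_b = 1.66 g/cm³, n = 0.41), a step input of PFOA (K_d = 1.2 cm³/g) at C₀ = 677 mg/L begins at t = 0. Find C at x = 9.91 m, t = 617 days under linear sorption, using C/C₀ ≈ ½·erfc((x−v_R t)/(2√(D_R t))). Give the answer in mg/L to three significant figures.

Retardation factor R = 1 + ρ_b·K_d/n = 1 + 1.66 × 1.2/0.41 = 5.859.
Sorption retards both mechanisms: v_R = v/R = 0.03311 m/day, D_R = D/R = 0.01963 m²/day.
v_R·t = 0.03311 × 617 = 20.42887 m; 2√(D_R t) = 6.960 m; argument = (9.91 − 20.42887)/6.960 = -1.511.
C = C₀ × ½·erfc(-1.511) = 677 × 0.9837 = 666 mg/L.

666 mg/L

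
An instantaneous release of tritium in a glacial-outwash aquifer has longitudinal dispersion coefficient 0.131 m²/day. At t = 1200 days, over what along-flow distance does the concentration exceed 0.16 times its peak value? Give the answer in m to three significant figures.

The plume is Gaussian with σ = √(2Dt) = √(2 × 0.131 × 1200) = 17.73 m.
C/C_peak = exp(−Δx²/(2σ²)) = 0.16 ⇒ Δx = σ·√(−2 ln 0.16) = 17.73 × 1.914 = 33.94 m.
Width = 2Δx = 67.9 m.

67.9 m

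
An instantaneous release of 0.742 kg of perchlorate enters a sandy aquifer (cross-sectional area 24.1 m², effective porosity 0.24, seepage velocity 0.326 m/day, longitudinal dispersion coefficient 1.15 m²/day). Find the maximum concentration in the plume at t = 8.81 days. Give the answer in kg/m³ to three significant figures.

0.0114 kg/m³

The peak of an instantaneous 1D plume sits at x = vt; there the Gaussian factor is 1 and C_max = M/(n_e·A·√(4πDt)), where n_e·A is the pore area the mass is dissolved in.
√(4πDt) = √(4π × 1.15 × 8.81) = 11.28 m, so C_max = 0.742/(0.24 × 24.1 × 11.28) = 0.0114 kg/m³.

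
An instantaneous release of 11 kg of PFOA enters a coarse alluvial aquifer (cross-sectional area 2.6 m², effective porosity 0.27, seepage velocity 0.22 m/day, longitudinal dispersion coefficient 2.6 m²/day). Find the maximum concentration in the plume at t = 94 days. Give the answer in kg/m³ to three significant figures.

The peak of an instantaneous 1D plume sits at x = vt; there the Gaussian factor is 1 and C_max = M/(n_e·A·√(4πDt)), where n_e·A is the pore area the mass is dissolved in.
√(4πDt) = √(4π × 2.6 × 94) = 55.42 m, so C_max = 11/(0.27 × 2.6 × 55.42) = 0.283 kg/m³.

0.283 kg/m³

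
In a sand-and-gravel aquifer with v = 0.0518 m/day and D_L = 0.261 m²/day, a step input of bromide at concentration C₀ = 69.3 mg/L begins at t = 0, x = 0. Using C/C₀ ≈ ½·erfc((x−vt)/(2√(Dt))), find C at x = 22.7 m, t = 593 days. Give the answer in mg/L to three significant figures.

For a continuous step input, C/C₀ ≈ ½·erfc((x−vt)/(2√(Dt))).
vt = 0.0518 × 593 = 30.7174 m and 2√(Dt) = 2√(0.261 × 593) = 24.88 m.
Argument (x−vt)/(2√(Dt)) = (22.7 − 30.7174)/24.88 = -0.3222; ½·erfc(-0.3222) = 0.6757.
C = 69.3 × 0.6757 = 46.8 mg/L.

46.8 mg/L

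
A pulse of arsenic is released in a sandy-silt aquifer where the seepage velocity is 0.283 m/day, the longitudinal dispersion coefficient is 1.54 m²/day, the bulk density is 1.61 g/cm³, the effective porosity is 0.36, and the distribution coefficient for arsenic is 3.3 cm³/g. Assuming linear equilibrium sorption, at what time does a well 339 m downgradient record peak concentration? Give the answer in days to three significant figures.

Retardation factor R = 1 + ρ_b·K_d/n = 1 + 1.61 × 3.3/0.36 = 15.76.
Sorption retards both mechanisms: v_R = v/R = 0.01796 m/day, D_R = D/R = 0.09772 m²/day.
Peak time from v_R²t² + 2D_R t − x² = 0: t = (√(D_R² + v_R²x²) − D_R)/v_R².
√(D_R² + v_R²x²) = √(0.09772² + 0.01796² × 339²) = 6.089; v_R² = 0.0003226.
t = (6.089 − 0.09772)/0.0003226 = 18600 days.

18600 days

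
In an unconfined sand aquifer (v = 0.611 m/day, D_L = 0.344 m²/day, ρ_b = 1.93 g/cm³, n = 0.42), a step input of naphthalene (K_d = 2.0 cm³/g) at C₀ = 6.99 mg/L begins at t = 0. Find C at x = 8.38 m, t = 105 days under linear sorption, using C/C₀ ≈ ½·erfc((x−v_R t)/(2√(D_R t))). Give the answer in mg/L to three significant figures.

Retardation factor R = 1 + ρ_b·K_d/n = 1 + 1.93 × 2.0/0.42 = 10.19.
Sorption retards both mechanisms: v_R = v/R = 0.05996 m/day, D_R = D/R = 0.03376 m²/day.
v_R·t = 0.05996 × 105 = 6.2958 m; 2√(D_R t) = 3.766 m; argument = (8.38 − 6.2958)/3.766 = 0.5534.
C = C₀ × ½·erfc(0.5534) = 6.99 × 0.2169 = 1.52 mg/L.

1.52 mg/L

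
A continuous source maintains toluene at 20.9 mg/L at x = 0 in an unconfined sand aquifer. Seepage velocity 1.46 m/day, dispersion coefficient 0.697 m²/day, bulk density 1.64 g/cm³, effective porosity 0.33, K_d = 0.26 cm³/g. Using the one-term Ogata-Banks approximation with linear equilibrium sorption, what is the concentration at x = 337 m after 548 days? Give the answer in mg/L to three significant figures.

Retardation factor R = 1 + ρ_b·K_d/n = 1 + 1.64 × 0.26/0.33 = 2.292.
Sorption retards both mechanisms: v_R = v/R = 0.6370 m/day, D_R = D/R = 0.3041 m²/day.
v_R·t = 0.6370 × 548 = 349.076 m; 2√(D_R t) = 25.82 m; argument = (337 − 349.076)/25.82 = -0.4677.
C = C₀ × ½·erfc(-0.4677) = 20.9 × 0.7458 = 15.6 mg/L.

15.6 mg/L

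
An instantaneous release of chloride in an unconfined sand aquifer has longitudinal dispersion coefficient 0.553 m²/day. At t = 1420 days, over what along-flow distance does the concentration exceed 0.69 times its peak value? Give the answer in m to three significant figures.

68.3 m

The plume is Gaussian with σ = √(2Dt) = √(2 × 0.553 × 1420) = 39.63 m.
C/C_peak = exp(−Δx²/(2σ²)) = 0.69 ⇒ Δx = σ·√(−2 ln 0.69) = 39.63 × 0.8615 = 34.14 m.
Width = 2Δx = 68.3 m.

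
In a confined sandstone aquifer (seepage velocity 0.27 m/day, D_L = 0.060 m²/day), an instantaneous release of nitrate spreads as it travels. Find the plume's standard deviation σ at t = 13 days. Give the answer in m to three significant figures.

Dispersive spreading gives a Gaussian with σ² = 2Dt; advection only shifts the center.
σ = √(2 × 0.060 × 13) = 1.25 m.

1.25 m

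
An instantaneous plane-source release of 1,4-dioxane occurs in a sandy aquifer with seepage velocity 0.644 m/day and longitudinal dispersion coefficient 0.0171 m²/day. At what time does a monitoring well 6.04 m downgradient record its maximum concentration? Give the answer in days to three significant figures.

9.34 days

For the 1D instantaneous-source solution, setting ∂C/∂t = 0 at fixed x gives v²t² + 2Dt − x² = 0, so t = (√(D² + v²x²) − D)/v².
√(D² + v²x²) = √(0.0171² + 0.644² × 6.04²) = 3.890; v² = 0.414736.
t = (3.890 − 0.0171)/0.414736 = 9.34 days (vs. the pure-advection estimate x/v = 9.38 d).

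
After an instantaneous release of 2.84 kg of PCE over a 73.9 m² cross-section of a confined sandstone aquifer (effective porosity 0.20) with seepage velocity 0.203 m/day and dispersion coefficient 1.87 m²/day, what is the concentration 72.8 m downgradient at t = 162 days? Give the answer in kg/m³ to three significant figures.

0.000836 kg/m³

For an instantaneous plane source, C(x,t) = M/(n_e·A·√(4πDt)) · exp(−(x−vt)²/(4Dt)), with n_e·A the pore (flow) area.
Plume center vt = 0.203 × 162 = 32.886 m, so the well at 72.8 m is 39.914 m downgradient of the peak.
√(4πDt) = 61.70 m, giving peak height M/(n_e·A·√(4πDt)) = 2.84/(0.20 × 73.9 × 61.70) = 0.003114 kg/m³.
(x−vt)²/(4Dt) = (39.914)²/(4 × 1.87 × 162) = 1.315; exp(−1.315) = 0.2685.
C = 0.003114 × 0.2685 = 0.000836 kg/m³.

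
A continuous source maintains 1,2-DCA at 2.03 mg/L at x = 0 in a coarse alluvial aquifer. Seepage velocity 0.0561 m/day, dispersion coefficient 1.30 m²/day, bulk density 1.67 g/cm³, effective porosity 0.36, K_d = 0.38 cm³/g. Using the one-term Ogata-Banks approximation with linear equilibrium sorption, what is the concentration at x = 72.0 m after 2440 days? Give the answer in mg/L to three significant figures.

Retardation factor R = 1 + ρ_b·K_d/n = 1 + 1.67 × 0.38/0.36 = 2.763.
Sorption retards both mechanisms: v_R = v/R = 0.02030 m/day, D_R = D/R = 0.4705 m²/day.
v_R·t = 0.02030 × 2440 = 49.532 m; 2√(D_R t) = 67.76 m; argument = (72.0 − 49.532)/67.76 = 0.3316.
C = C₀ × ½·erfc(0.3316) = 2.03 × 0.3196 = 0.649 mg/L.

0.649 mg/L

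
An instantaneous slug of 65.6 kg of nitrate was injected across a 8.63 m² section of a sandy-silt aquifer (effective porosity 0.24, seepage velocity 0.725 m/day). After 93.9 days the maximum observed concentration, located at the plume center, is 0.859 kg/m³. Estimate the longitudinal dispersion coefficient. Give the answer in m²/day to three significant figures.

1.15 m²/day

At the plume center C_max = M/(n_e·A·√(4πDt)), so D = M²/(4πt·(n_e·A·C_max)²).
n_e·A·C_max = 0.24 × 8.63 × 0.859 = 1.779 kg/m.
D = 65.6²/(4π × 93.9 × 1.779²) = 1.15 m²/day.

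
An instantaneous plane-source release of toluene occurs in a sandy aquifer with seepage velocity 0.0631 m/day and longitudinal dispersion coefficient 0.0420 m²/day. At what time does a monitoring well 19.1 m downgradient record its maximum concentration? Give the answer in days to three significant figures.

For the 1D instantaneous-source solution, setting ∂C/∂t = 0 at fixed x gives v²t² + 2Dt − x² = 0, so t = (√(D² + v²x²) − D)/v².
√(D² + v²x²) = √(0.0420² + 0.0631² × 19.1²) = 1.206; v² = 0.00398161.
t = (1.206 − 0.0420)/0.00398161 = 292 days (vs. the pure-advection estimate x/v = 303 d).

292 days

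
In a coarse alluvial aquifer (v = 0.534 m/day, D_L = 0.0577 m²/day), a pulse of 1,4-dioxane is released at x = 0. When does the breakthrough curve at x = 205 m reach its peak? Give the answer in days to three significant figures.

384 days

For the 1D instantaneous-source solution, setting ∂C/∂t = 0 at fixed x gives v²t² + 2Dt − x² = 0, so t = (√(D² + v²x²) − D)/v².
√(D² + v²x²) = √(0.0577² + 0.534² × 205²) = 109.5; v² = 0.285156.
t = (109.5 − 0.0577)/0.285156 = 384 days (vs. the pure-advection estimate x/v = 384 d).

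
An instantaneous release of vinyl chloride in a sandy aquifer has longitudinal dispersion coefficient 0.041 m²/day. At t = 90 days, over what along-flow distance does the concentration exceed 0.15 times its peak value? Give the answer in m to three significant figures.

10.6 m

The plume is Gaussian with σ = √(2Dt) = √(2 × 0.041 × 90) = 2.717 m.
C/C_peak = exp(−Δx²/(2σ²)) = 0.15 ⇒ Δx = σ·√(−2 ln 0.15) = 2.717 × 1.948 = 5.293 m.
Width = 2Δx = 10.6 m.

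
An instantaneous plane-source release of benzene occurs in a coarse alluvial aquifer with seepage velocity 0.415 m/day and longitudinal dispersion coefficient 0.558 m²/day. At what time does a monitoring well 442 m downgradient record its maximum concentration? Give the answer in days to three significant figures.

1060 days

For the 1D instantaneous-source solution, setting ∂C/∂t = 0 at fixed x gives v²t² + 2Dt − x² = 0, so t = (√(D² + v²x²) − D)/v².
√(D² + v²x²) = √(0.558² + 0.415² × 442²) = 183.4; v² = 0.172225.
t = (183.4 − 0.558)/0.172225 = 1060 days (vs. the pure-advection estimate x/v = 1070 d).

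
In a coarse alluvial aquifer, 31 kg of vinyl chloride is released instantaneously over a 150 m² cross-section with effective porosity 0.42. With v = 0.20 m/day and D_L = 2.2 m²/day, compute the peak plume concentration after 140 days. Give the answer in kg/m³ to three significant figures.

0.00791 kg/m³

The peak of an instantaneous 1D plume sits at x = vt; there the Gaussian factor is 1 and C_max = M/(n_e·A·√(4πDt)), where n_e·A is the pore area the mass is dissolved in.
√(4πDt) = √(4π × 2.2 × 140) = 62.21 m, so C_max = 31/(0.42 × 150 × 62.21) = 0.00791 kg/m³.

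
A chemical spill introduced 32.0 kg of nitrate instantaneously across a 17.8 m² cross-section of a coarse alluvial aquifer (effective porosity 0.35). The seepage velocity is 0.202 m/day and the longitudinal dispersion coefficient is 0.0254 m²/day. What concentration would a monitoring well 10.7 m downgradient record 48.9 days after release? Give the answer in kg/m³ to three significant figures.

For an instantaneous plane source, C(x,t) = M/(n_e·A·√(4πDt)) · exp(−(x−vt)²/(4Dt)), with n_e·A the pore (flow) area.
Plume center vt = 0.202 × 48.9 = 9.8778 m, so the well at 10.7 m is 0.8222 m downgradient of the peak.
√(4πDt) = 3.951 m, giving peak height M/(n_e·A·√(4πDt)) = 32.0/(0.35 × 17.8 × 3.951) = 1.300 kg/m³.
(x−vt)²/(4Dt) = (0.8222)²/(4 × 0.0254 × 48.9) = 0.1361; exp(−0.1361) = 0.8728.
C = 1.300 × 0.8728 = 1.13 kg/m³.

1.13 kg/m³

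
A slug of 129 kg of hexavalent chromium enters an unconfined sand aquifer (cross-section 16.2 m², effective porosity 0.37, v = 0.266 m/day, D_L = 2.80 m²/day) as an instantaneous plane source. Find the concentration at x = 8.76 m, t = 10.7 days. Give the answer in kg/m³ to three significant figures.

0.828 kg/m³

For an instantaneous plane source, C(x,t) = M/(n_e·A·√(4πDt)) · exp(−(x−vt)²/(4Dt)), with n_e·A the pore (flow) area.
Plume center vt = 0.266 × 10.7 = 2.8462 m, so the well at 8.76 m is 5.9138 m downgradient of the peak.
√(4πDt) = 19.40 m, giving peak height M/(n_e·A·√(4πDt)) = 129/(0.37 × 16.2 × 19.40) = 1.109 kg/m³.
(x−vt)²/(4Dt) = (5.9138)²/(4 × 2.80 × 10.7) = 0.2918; exp(−0.2918) = 0.7469.
C = 1.109 × 0.7469 = 0.828 kg/m³.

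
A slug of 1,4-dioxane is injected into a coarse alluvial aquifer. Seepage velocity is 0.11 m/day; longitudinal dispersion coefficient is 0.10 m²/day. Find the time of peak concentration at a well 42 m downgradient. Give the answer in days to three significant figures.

374 days

For the 1D instantaneous-source solution, setting ∂C/∂t = 0 at fixed x gives v²t² + 2Dt − x² = 0, so t = (√(D² + v²x²) − D)/v².
√(D² + v²x²) = √(0.10² + 0.11² × 42²) = 4.621; v² = 0.0121.
t = (4.621 − 0.10)/0.0121 = 374 days (vs. the pure-advection estimate x/v = 382 d).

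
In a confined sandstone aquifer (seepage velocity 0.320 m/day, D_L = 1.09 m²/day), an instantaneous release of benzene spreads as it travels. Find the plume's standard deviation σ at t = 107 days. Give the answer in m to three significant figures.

Dispersive spreading gives a Gaussian with σ² = 2Dt; advection only shifts the center.
σ = √(2 × 1.09 × 107) = 15.3 m.

15.3 m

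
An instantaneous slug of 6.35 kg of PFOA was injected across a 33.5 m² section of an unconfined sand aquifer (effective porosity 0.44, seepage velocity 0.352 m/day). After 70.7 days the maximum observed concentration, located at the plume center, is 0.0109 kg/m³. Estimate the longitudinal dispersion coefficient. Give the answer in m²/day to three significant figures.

At the plume center C_max = M/(n_e·A·√(4πDt)), so D = M²/(4πt·(n_e·A·C_max)²).
n_e·A·C_max = 0.44 × 33.5 × 0.0109 = 0.1607 kg/m.
D = 6.35²/(4π × 70.7 × 0.1607²) = 1.76 m²/day.

1.76 m²/day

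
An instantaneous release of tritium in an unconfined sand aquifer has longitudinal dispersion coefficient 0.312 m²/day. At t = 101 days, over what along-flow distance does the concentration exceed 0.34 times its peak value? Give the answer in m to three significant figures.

The plume is Gaussian with σ = √(2Dt) = √(2 × 0.312 × 101) = 7.939 m.
C/C_peak = exp(−Δx²/(2σ²)) = 0.34 ⇒ Δx = σ·√(−2 ln 0.34) = 7.939 × 1.469 = 11.66 m.
Width = 2Δx = 23.3 m.

23.3 m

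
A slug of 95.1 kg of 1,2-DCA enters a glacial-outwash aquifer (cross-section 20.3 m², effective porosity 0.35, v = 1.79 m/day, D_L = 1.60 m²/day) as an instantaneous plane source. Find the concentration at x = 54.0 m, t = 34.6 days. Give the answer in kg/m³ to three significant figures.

For an instantaneous plane source, C(x,t) = M/(n_e·A·√(4πDt)) · exp(−(x−vt)²/(4Dt)), with n_e·A the pore (flow) area.
Plume center vt = 1.79 × 34.6 = 61.934 m, so the well at 54.0 m is 7.934 m upgradient of the peak.
√(4πDt) = 26.38 m, giving peak height M/(n_e·A·√(4πDt)) = 95.1/(0.35 × 20.3 × 26.38) = 0.5074 kg/m³.
(x−vt)²/(4Dt) = (-7.934)²/(4 × 1.60 × 34.6) = 0.2843; exp(−0.2843) = 0.7525.
C = 0.5074 × 0.7525 = 0.382 kg/m³.

0.382 kg/m³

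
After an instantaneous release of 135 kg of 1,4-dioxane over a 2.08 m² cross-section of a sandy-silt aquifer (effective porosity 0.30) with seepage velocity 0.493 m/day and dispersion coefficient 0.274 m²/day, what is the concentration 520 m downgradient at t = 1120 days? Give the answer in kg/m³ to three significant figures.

For an instantaneous plane source, C(x,t) = M/(n_e·A·√(4πDt)) · exp(−(x−vt)²/(4Dt)), with n_e·A the pore (flow) area.
Plume center vt = 0.493 × 1120 = 552.16 m, so the well at 520 m is 32.16 m upgradient of the peak.
√(4πDt) = 62.10 m, giving peak height M/(n_e·A·√(4πDt)) = 135/(0.30 × 2.08 × 62.10) = 3.484 kg/m³.
(x−vt)²/(4Dt) = (-32.16)²/(4 × 0.274 × 1120) = 0.8426; exp(−0.8426) = 0.4306.
C = 3.484 × 0.4306 = 1.50 kg/m³.

1.50 kg/m³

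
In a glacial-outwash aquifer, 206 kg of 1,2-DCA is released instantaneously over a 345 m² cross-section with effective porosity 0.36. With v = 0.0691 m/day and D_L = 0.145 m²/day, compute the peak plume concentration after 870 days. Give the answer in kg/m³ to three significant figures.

0.0417 kg/m³

The peak of an instantaneous 1D plume sits at x = vt; there the Gaussian factor is 1 and C_max = M/(n_e·A·√(4πDt)), where n_e·A is the pore area the mass is dissolved in.
√(4πDt) = √(4π × 0.145 × 870) = 39.82 m, so C_max = 206/(0.36 × 345 × 39.82) = 0.0417 kg/m³.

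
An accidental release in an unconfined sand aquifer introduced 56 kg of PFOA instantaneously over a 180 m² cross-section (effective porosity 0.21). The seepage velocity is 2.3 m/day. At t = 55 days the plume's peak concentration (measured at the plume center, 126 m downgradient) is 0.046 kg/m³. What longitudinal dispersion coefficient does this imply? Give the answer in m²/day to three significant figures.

1.50 m²/day

At the plume center C_max = M/(n_e·A·√(4πDt)), so D = M²/(4πt·(n_e·A·C_max)²).
n_e·A·C_max = 0.21 × 180 × 0.046 = 1.739 kg/m.
D = 56²/(4π × 55 × 1.739²) = 1.50 m²/day.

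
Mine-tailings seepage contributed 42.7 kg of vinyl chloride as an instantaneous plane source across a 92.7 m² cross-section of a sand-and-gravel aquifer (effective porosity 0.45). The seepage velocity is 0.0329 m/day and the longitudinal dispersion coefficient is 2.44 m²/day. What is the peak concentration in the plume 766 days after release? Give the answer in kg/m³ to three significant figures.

The peak of an instantaneous 1D plume sits at x = vt; there the Gaussian factor is 1 and C_max = M/(n_e·A·√(4πDt)), where n_e·A is the pore area the mass is dissolved in.
√(4πDt) = √(4π × 2.44 × 766) = 153.3 m, so C_max = 42.7/(0.45 × 92.7 × 153.3) = 0.00668 kg/m³.

0.00668 kg/m³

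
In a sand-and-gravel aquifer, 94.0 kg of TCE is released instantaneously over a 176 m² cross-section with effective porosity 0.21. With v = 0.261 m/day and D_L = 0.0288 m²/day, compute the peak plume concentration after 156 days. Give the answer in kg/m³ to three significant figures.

The peak of an instantaneous 1D plume sits at x = vt; there the Gaussian factor is 1 and C_max = M/(n_e·A·√(4πDt)), where n_e·A is the pore area the mass is dissolved in.
√(4πDt) = √(4π × 0.0288 × 156) = 7.514 m, so C_max = 94.0/(0.21 × 176 × 7.514) = 0.338 kg/m³.

0.338 kg/m³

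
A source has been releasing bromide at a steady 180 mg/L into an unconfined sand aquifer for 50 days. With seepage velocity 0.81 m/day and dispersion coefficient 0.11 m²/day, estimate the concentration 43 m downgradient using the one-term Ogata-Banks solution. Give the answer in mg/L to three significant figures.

For a continuous step input, C/C₀ ≈ ½·erfc((x−vt)/(2√(Dt))).
vt = 0.81 × 50 = 40.5 m and 2√(Dt) = 2√(0.11 × 50) = 4.690 m.
Argument (x−vt)/(2√(Dt)) = (43 − 40.5)/4.690 = 0.5330; ½·erfc(0.5330) = 0.2255.
C = 180 × 0.2255 = 40.6 mg/L.

40.6 mg/L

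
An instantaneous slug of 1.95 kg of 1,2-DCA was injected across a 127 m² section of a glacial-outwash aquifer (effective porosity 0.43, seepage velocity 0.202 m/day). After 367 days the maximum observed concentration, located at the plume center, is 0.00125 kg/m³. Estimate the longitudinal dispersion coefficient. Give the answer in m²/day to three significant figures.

0.177 m²/day

At the plume center C_max = M/(n_e·A·√(4πDt)), so D = M²/(4πt·(n_e·A·C_max)²).
n_e·A·C_max = 0.43 × 127 × 0.00125 = 0.06826 kg/m.
D = 1.95²/(4π × 367 × 0.06826²) = 0.177 m²/day.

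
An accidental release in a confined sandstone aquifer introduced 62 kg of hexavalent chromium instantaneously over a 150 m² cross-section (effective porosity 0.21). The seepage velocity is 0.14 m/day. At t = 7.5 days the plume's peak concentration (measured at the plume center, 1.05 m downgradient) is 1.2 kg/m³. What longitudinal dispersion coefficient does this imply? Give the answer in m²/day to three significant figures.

0.0285 m²/day

At the plume center C_max = M/(n_e·A·√(4πDt)), so D = M²/(4πt·(n_e·A·C_max)²).
n_e·A·C_max = 0.21 × 150 × 1.2 = 37.80 kg/m.
D = 62²/(4π × 7.5 × 37.80²) = 0.0285 m²/day.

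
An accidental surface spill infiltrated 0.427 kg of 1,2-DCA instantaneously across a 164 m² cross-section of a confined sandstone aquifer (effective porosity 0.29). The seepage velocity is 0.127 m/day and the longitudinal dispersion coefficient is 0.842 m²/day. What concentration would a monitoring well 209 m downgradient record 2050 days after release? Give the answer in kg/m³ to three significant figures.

4.16e-05 kg/m³

For an instantaneous plane source, C(x,t) = M/(n_e·A·√(4πDt)) · exp(−(x−vt)²/(4Dt)), with n_e·A the pore (flow) area.
Plume center vt = 0.127 × 2050 = 260.35 m, so the well at 209 m is 51.35 m upgradient of the peak.
√(4πDt) = 147.3 m, giving peak height M/(n_e·A·√(4πDt)) = 0.427/(0.29 × 164 × 147.3) = 6.095e-05 kg/m³.
(x−vt)²/(4Dt) = (-51.35)²/(4 × 0.842 × 2050) = 0.3819; exp(−0.3819) = 0.6826.
C = 6.095e-05 × 0.6826 = 4.16e-05 kg/m³.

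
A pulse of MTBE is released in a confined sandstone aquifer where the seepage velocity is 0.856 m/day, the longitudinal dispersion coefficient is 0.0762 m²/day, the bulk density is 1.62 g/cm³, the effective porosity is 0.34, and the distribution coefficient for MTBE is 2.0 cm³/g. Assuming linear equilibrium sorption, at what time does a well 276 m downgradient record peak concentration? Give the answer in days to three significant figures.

3390 days

Retardation factor R = 1 + ρ_b·K_d/n = 1 + 1.62 × 2.0/0.34 = 10.53.
Sorption retards both mechanisms: v_R = v/R = 0.08129 m/day, D_R = D/R = 0.007236 m²/day.
Peak time from v_R²t² + 2D_R t − x² = 0: t = (√(D_R² + v_R²x²) − D_R)/v_R².
√(D_R² + v_R²x²) = √(0.007236² + 0.08129² × 276²) = 22.44; v_R² = 0.006608.
t = (22.44 − 0.007236)/0.006608 = 3390 days.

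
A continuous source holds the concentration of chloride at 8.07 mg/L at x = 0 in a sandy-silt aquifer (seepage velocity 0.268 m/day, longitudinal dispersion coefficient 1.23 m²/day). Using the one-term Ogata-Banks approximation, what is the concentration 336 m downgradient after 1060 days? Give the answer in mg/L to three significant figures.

For a continuous step input, C/C₀ ≈ ½·erfc((x−vt)/(2√(Dt))).
vt = 0.268 × 1060 = 284.08 m and 2√(Dt) = 2√(1.23 × 1060) = 72.22 m.
Argument (x−vt)/(2√(Dt)) = (336 − 284.08)/72.22 = 0.7189; ½·erfc(0.7189) = 0.1547.
C = 8.07 × 0.1547 = 1.25 mg/L.

1.25 mg/L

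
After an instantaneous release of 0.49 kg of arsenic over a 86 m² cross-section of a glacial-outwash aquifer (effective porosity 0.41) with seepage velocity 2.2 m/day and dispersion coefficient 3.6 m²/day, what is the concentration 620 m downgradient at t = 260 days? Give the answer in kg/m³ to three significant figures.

For an instantaneous plane source, C(x,t) = M/(n_e·A·√(4πDt)) · exp(−(x−vt)²/(4Dt)), with n_e·A the pore (flow) area.
Plume center vt = 2.2 × 260 = 572 m, so the well at 620 m is 48 m downgradient of the peak.
√(4πDt) = 108.5 m, giving peak height M/(n_e·A·√(4πDt)) = 0.49/(0.41 × 86 × 108.5) = 0.0001281 kg/m³.
(x−vt)²/(4Dt) = (48)²/(4 × 3.6 × 260) = 0.6154; exp(−0.6154) = 0.5404.
C = 0.0001281 × 0.5404 = 6.92e-05 kg/m³.

6.92e-05 kg/m³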